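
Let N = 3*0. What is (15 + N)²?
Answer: 225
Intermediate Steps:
N = 0
(15 + N)² = (15 + 0)² = 15² = 225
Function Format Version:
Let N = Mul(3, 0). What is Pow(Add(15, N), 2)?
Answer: 225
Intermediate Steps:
N = 0
Pow(Add(15, N), 2) = Pow(Add(15, 0), 2) = Pow(15, 2) = 225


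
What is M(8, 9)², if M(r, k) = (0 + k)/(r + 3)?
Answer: 81/121 ≈ 0.66942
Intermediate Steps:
M(r, k) = k/(3 + r)
M(8, 9)² = (9/(3 + 8))² = (9/11)² = 81/121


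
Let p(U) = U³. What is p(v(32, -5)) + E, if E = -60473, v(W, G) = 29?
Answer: -36084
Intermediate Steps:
p(v(32, -5)) + E = 29³ - 60473 = 24389 - 60473 = -36084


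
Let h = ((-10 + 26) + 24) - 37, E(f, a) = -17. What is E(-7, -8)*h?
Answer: -51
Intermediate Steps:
h = 3 (h = (16 + 24) - 37 = 40 - 37 = 3)
E(-7, -8)*h = -17*3 = -51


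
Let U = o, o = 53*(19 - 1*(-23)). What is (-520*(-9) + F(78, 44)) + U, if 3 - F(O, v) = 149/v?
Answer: 303847/44 ≈ 6905.6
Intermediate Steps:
F(O, v) = 3 - 149/v
o = 2226 (o = 53*(19 + 23) = 53*42 = 2226)
U = 2226
(-520*(-9) + F(78, 44)) + U = (-520*(-9) + (3 - 149/44)) + 2226 = (4680 + (3 - 149*1/44)) + 2226 = (4680 + (3 - 149/44)) + 2226 = (4680 - 17/44) + 2226 = 205903/44 + 2226 = 303847/44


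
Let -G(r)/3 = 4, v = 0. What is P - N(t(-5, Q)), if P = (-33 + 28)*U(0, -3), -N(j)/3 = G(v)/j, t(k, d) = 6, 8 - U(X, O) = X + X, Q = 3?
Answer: -46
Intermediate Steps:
U(X, O) = 8 - 2*X (U(X, O) = 8 - (X + X) = 8 - 2*X)
G(r) = -12 (G(r) = -3*4 = -12)
N(j) = 36/j (N(j) = -(-36)/j = 36/j)
P = -40 (P = (-33 + 28)*(8 - 2*0) = -5*(8 + 0) = -5*8 = -40)
P - N(t(-5, Q)) = -40 - 36/6 = -40 - 1*6 = -40 - 6 = -46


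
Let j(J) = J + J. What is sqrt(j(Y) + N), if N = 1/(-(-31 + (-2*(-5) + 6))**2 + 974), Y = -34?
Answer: 3*I*sqrt(4238591)/749 ≈ 8.2461*I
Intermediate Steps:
N = 1/749 (N = 1/(-(-31 + (10 + 6))**2 + 974) = 1/(-(-31 + 16)**2 + 974) = 1/(-1*(-15)**2 + 974) = 1/(-1*225 + 974) = 1/(-225 + 974) = 1/749 ≈ 0.0013351)
j(J) = 2*J
sqrt(j(Y) + N) = sqrt(2*(-34) + 1/749) = sqrt(-68 + 1/749) = sqrt(-50931/749) = 3*I*sqrt(4238591)/749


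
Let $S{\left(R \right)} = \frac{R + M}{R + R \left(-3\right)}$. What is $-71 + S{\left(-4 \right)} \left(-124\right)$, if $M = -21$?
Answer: $\frac{633}{2} \approx 316.5$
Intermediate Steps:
$S{\left(R \right)} = - \frac{-21 + R}{2 R}$ ($S{\left(R \right)} = \frac{R - 21}{R + R \left(-3\right)} = \frac{-21 + R}{R - 3 R} = \frac{-21 + R}{\left(-2\right) R} = \left(-21 + R\right) \left(- \frac{1}{2 R}\right) = - \frac{-21 + R}{2 R}$)
$-71 + S{\left(-4 \right)} \left(-124\right) = -71 + \frac{21 - -4}{2 \left(-4\right)} \left(-124\right) = -71 + \frac{1}{2} \left(- \frac{1}{4}\right) \left(21 + 4\right) \left(-124\right) = -71 + \frac{1}{2} \left(- \frac{1}{4}\right) 25 \left(-124\right) = -71 - - \frac{775}{2} = -71 + \frac{775}{2} = \frac{633}{2}$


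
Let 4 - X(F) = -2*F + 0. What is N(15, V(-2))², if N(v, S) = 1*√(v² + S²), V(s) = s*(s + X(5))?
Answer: 801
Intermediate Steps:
X(F) = 4 + 2*F (X(F) = 4 - (-2*F + 0) = 4 - (-2)*F = 4 + 2*F)
V(s) = s*(14 + s) (V(s) = s*(s + (4 + 2*5)) = s*(s + (4 + 10)) = s*(s + 14) = s*(14 + s))
N(v, S) = √(S² + v²) (N(v, S) = 1*√(S² + v²) = √(S² + v²))
N(15, V(-2))² = (√((-2*(14 - 2))² + 15²))² = (√((-2*12)² + 225))² = (√((-24)² + 225))² = (√(576 + 225))² = (√801)² = (3*√89)² = 801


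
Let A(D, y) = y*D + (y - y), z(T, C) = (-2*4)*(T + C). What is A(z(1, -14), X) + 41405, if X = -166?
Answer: 24141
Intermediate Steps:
z(T, C) = -8*C - 8*T (z(T, C) = -8*(C + T) = -8*C - 8*T)
A(D, y) = D*y (A(D, y) = D*y + 0 = D*y)
A(z(1, -14), X) + 41405 = (-8*(-14) - 8*1)*(-166) + 41405 = (112 - 8)*(-166) + 41405 = 104*(-166) + 41405 = -17264 + 41405 = 24141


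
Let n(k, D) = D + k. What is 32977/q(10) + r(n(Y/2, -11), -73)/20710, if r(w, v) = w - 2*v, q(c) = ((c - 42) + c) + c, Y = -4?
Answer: -17972423/6540 ≈ -2748.1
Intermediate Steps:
q(c) = -42 + 3*c (q(c) = ((-42 + c) + c) + c = (-42 + 2*c) + c = -42 + 3*c)
32977/q(10) + r(n(Y/2, -11), -73)/20710 = 32977/(-42 + 3*10) + ((-11 - 4/2) - 2*(-73))/20710 = 32977/(-42 + 30) + ((-11 - 4*1/2) + 146)*(1/20710) = 32977/(-12) + ((-11 - 2) + 146)*(1/20710) = 32977*(-1/12) + (-13 + 146)*(1/20710) = -32977/12 + 133*(1/20710) = -32977/12 + 7/1090 = -17972423/6540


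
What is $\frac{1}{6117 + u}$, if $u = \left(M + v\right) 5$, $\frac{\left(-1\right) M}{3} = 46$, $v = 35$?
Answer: $\frac{1}{5602} \approx 0.00017851$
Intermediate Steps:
$M = -138$ ($M = \left(-3\right) 46 = -138$)
$u = -515$ ($u = \left(-138 + 35\right) 5 = \left(-103\right) 5 = -515$)
$\frac{1}{6117 + u} = \frac{1}{6117 - 515} = \frac{1}{5602}$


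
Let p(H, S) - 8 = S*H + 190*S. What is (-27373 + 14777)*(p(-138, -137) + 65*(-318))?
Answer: 349992456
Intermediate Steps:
p(H, S) = 8 + 190*S + H*S (p(H, S) = 8 + (S*H + 190*S) = 8 + (H*S + 190*S) = 8 + (190*S + H*S) = 8 + 190*S + H*S)
(-27373 + 14777)*(p(-138, -137) + 65*(-318)) = (-27373 + 14777)*((8 + 190*(-137) - 138*(-137)) + 65*(-318)) = -12596*((8 - 26030 + 18906) - 20670) = -12596*(-7116 - 20670) = -12596*(-27786) = 349992456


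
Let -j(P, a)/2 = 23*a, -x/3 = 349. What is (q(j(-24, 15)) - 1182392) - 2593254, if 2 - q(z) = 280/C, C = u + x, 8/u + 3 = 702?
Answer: -552637197492/146369 ≈ -3.7756e+6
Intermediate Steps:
x = -1047 (x = -3*349 = -1047)
u = 8/699 (u = 8/(-3 + 702) = 8/699 ≈ 0.011445)
C = -731845/699 (C = 8/699 - 1047 = -731845/699 ≈ -1047.0)
j(P, a) = -46*a
q(z) = 331882/146369 (q(z) = 2 - 280/(-731845/699) = 2 - 280*(-699)/731845 = 2 - 1*(-39144/146369) = 2 + 39144/146369 = 331882/146369)
(q(j(-24, 15)) - 1182392) - 2593254 = (331882/146369 - 1182392) - 2593254 = -173065202766/146369 - 2593254 = -552637197492/146369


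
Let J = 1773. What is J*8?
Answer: 14184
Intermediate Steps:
J*8 = 1773*8 = 14184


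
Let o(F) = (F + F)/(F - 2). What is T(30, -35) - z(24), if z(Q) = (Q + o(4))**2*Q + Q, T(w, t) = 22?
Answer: -18818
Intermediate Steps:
o(F) = 2*F/(-2 + F) (o(F) = (2*F)/(-2 + F) = 2*F/(-2 + F))
z(Q) = Q + Q*(4 + Q)**2 (z(Q) = (Q + 2*4/(-2 + 4))**2*Q + Q = (Q + 2*4/2)**2*Q + Q = (Q + 2*4*(1/2))**2*Q + Q = (Q + 4)**2*Q + Q = (4 + Q)**2*Q + Q = Q*(4 + Q)**2 + Q = Q + Q*(4 + Q)**2)
T(30, -35) - z(24) = 22 - 24*(1 + (4 + 24)**2) = 22 - 24*(1 + 28**2) = 22 - 24*(1 + 784) = 22 - 24*785 = 22 - 1*18840 = 22 - 18840 = -18818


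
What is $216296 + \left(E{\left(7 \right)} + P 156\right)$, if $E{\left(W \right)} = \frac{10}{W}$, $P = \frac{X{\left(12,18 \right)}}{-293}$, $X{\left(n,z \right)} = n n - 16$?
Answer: $\frac{443486250}{2051} \approx 2.1623 \cdot 10^{5}$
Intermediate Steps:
$X{\left(n,z \right)} = -16 + n^{2}$ ($X{\left(n,z \right)} = n^{2} - 16 = -16 + n^{2}$)
$P = - \frac{128}{293}$ ($P = \frac{-16 + 12^{2}}{-293} = \left(-16 + 144\right) \left(- \frac{1}{293}\right) = 128 \left(- \frac{1}{293}\right) = - \frac{128}{293} \approx -0.43686$)
$216296 + \left(E{\left(7 \right)} + P 156\right) = 216296 + \left(\frac{10}{7} - \frac{19968}{293}\right) = 216296 - \frac{136846}{2051} = \frac{443486250}{2051}$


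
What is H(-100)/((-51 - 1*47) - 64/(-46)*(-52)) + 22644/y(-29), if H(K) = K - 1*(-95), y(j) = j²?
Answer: 88815907/3295038 ≈ 26.954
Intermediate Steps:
H(K) = 95 + K (H(K) = K + 95 = 95 + K)
H(-100)/((-51 - 1*47) - 64/(-46)*(-52)) + 22644/y(-29) = (95 - 100)/((-51 - 1*47) - 64/(-46)*(-52)) + 22644/((-29)²) = -5/((-51 - 47) - 64*(-1/46)*(-52)) + 22644/841 = -5/(-98 + (32/23)*(-52)) + 22644*(1/841) = -5/(-98 - 1664/23) + 22644/841 = -5/(-3918/23) + 22644/841 = -5*(-23/3918) + 22644/841 = 115/3918 + 22644/841 = 88815907/3295038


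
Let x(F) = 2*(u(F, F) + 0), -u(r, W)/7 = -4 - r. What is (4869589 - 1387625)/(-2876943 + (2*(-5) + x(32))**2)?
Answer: -3481964/2632907 ≈ -1.3225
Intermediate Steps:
u(r, W) = 28 + 7*r (u(r, W) = -7*(-4 - r) = 28 + 7*r)
x(F) = 56 + 14*F (x(F) = 2*((28 + 7*F) + 0) = 2*(28 + 7*F) = 56 + 14*F)
(4869589 - 1387625)/(-2876943 + (2*(-5) + x(32))**2) = (4869589 - 1387625)/(-2876943 + (2*(-5) + (56 + 14*32))**2) = 3481964/(-2876943 + (-10 + (56 + 448))**2) = 3481964/(-2876943 + (-10 + 504)**2) = 3481964/(-2876943 + 494**2) = 3481964/(-2876943 + 244036) = 3481964/(-2632907) = 3481964*(-1/2632907) = -3481964/2632907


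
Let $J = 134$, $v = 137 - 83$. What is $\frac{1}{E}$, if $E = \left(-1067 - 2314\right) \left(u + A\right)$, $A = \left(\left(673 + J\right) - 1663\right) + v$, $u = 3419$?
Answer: $- \frac{1}{8848077} \approx -1.1302 \cdot 10^{-7}$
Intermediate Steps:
$v = 54$ ($v = 137 - 83 = 54$)
$A = -802$ ($A = \left(\left(673 + 134\right) - 1663\right) + 54 = \left(807 - 1663\right) + 54 = -856 + 54 = -802$)
$E = -8848077$ ($E = \left(-1067 - 2314\right) \left(3419 - 802\right) = \left(-3381\right) 2617 = -8848077$)
$\frac{1}{E} = \frac{1}{-8848077} = - \frac{1}{8848077}$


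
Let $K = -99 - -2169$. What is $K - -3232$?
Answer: $5302$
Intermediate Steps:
$K = 2070$ ($K = -99 + 2169 = 2070$)
$K - -3232 = 2070 - -3232 = 2070 + 3232 = 5302$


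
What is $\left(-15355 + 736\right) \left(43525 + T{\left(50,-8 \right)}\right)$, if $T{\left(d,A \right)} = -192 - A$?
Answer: $-633602079$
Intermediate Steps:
$\left(-15355 + 736\right) \left(43525 + T{\left(50,-8 \right)}\right) = \left(-15355 + 736\right) \left(43525 - 184\right) = - 14619 \left(43525 + \left(-192 + 8\right)\right) = - 14619 \left(43525 - 184\right) = \left(-14619\right) 43341 = -633602079$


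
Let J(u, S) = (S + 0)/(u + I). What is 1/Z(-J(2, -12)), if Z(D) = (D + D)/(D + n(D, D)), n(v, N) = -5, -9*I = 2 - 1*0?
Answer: 7/54 ≈ 0.12963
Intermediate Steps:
I = -2/9 (I = -(2 - 1*0)/9 = -(2 + 0)/9 = -⅑*2 = -2/9 ≈ -0.22222)
J(u, S) = S/(-2/9 + u) (J(u, S) = (S + 0)/(u - 2/9) = S/(-2/9 + u))
Z(D) = 2*D/(-5 + D) (Z(D) = (D + D)/(D - 5) = (2*D)/(-5 + D) = 2*D/(-5 + D))
1/Z(-J(2, -12)) = 1/(2*(-9*(-12)/(-2 + 9*2))/(-5 - 9*(-12)/(-2 + 9*2))) = 1/(2*(-9*(-12)/(-2 + 18))/(-5 - 9*(-12)/(-2 + 18))) = 1/(2*(-9*(-12)/16)/(-5 - 9*(-12)/16)) = 1/(2*(-1*(-27/4))/(-5 - 1*(-27/4))) = 1/(2*(27/4)/(-5 + 27/4)) = 1/(2*(27/4)/(7/4)) = 1/(2*(27/4)*(4/7)) = 1/(54/7) = 7/54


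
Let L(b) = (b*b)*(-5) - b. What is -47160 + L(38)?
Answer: -54418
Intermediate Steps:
L(b) = -b - 5*b² (L(b) = b²*(-5) - b = -5*b² - b = -b - 5*b²)
-47160 + L(38) = -47160 - 1*38*(1 + 5*38) = -47160 - 1*38*(1 + 190) = -47160 - 1*38*191 = -47160 - 7258 = -54418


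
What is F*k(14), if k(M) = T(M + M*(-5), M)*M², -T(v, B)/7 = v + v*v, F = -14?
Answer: 59160640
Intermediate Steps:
T(v, B) = -7*v - 7*v² (T(v, B) = -7*(v + v*v) = -7*(v + v²) = -7*v - 7*v²)
k(M) = 28*M³*(1 - 4*M) (k(M) = (-7*(M + M*(-5))*(1 + (M + M*(-5))))*M² = (-7*(M - 5*M)*(1 + (M - 5*M)))*M² = (-7*(-4*M)*(1 - 4*M))*M² = (28*M*(1 - 4*M))*M² = 28*M³*(1 - 4*M))
F*k(14) = -14*14³*(28 - 112*14) = -38416*(28 - 1568) = -38416*(-1540) = -14*(-4225760) = 59160640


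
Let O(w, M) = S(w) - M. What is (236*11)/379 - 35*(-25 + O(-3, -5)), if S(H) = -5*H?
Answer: 68921/379 ≈ 181.85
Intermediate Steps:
O(w, M) = -M - 5*w (O(w, M) = -5*w - M = -M - 5*w)
(236*11)/379 - 35*(-25 + O(-3, -5)) = (236*11)/379 - 35*(-25 + (-1*(-5) - 5*(-3))) = 2596*(1/379) - 35*(-25 + (5 + 15)) = 2596/379 - 35*(-25 + 20) = 2596/379 - 35*(-5) = 2596/379 + 175 = 68921/379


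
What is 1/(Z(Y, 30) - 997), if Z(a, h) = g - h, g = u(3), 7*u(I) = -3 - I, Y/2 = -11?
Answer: -7/7195 ≈ -0.00097290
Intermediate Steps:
Y = -22 (Y = 2*(-11) = -22)
u(I) = -3/7 - I/7 (u(I) = (-3 - I)/7 = -3/7 - I/7)
g = -6/7 (g = -3/7 - 1/7*3 = -3/7 - 3/7 = -6/7 ≈ -0.85714)
Z(a, h) = -6/7 - h
1/(Z(Y, 30) - 997) = 1/((-6/7 - 1*30) - 997) = 1/((-6/7 - 30) - 997) = 1/(-216/7 - 997) = 1/(-7195/7) = -7/7195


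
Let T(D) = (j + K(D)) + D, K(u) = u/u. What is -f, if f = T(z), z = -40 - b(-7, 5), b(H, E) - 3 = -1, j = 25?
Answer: 16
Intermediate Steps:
b(H, E) = 2 (b(H, E) = 3 - 1 = 2)
z = -42 (z = -40 - 1*2 = -40 - 2 = -42)
K(u) = 1
T(D) = 26 + D (T(D) = (25 + 1) + D = 26 + D)
f = -16 (f = 26 - 42 = -16)
-f = -1*(-16) = 16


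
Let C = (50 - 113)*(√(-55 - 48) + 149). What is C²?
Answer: 87706962 + 1182762*I*√103 ≈ 8.7707e+7 + 1.2004e+7*I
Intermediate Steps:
C = -9387 - 63*I*√103 (C = -63*(√(-103) + 149) = -63*(I*√103 + 149) = -63*(149 + I*√103) = -9387 - 63*I*√103 ≈ -9387.0 - 639.38*I)
C² = (-9387 - 63*I*√103)²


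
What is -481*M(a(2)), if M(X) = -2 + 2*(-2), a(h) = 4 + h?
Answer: 2886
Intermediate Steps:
M(X) = -6 (M(X) = -2 - 4 = -6)
-481*M(a(2)) = -481*(-6) = 2886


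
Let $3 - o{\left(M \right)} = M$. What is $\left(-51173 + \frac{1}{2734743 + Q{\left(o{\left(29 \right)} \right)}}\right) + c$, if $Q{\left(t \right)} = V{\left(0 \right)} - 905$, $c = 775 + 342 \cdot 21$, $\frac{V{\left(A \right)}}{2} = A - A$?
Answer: $- \frac{118145543007}{2733838} \approx -43216.0$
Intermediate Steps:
$V{\left(A \right)} = 0$ ($V{\left(A \right)} = 2 \left(A - A\right) = 2 \cdot 0 = 0$)
$o{\left(M \right)} = 3 - M$
$c = 7957$ ($c = 775 + 7182 = 7957$)
$Q{\left(t \right)} = -905$ ($Q{\left(t \right)} = 0 - 905 = -905$)
$\left(-51173 + \frac{1}{2734743 + Q{\left(o{\left(29 \right)} \right)}}\right) + c = \left(-51173 + \frac{1}{2734743 - 905}\right) + 7957 = \left(-51173 + \frac{1}{2733838}\right) + 7957 = - \frac{139898691973}{2733838} + 7957 = - \frac{118145543007}{2733838}$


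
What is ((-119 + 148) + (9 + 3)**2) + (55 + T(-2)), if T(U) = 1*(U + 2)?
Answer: 228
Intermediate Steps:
T(U) = 2 + U (T(U) = 1*(2 + U) = 2 + U)
((-119 + 148) + (9 + 3)**2) + (55 + T(-2)) = ((-119 + 148) + (9 + 3)**2) + (55 + (2 - 2)) = (29 + 12**2) + (55 + 0) = (29 + 144) + 55 = 173 + 55 = 228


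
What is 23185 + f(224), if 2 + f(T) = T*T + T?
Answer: 73583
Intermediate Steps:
f(T) = -2 + T + T**2 (f(T) = -2 + (T*T + T) = -2 + (T**2 + T) = -2 + (T + T**2) = -2 + T + T**2)
23185 + f(224) = 23185 + (-2 + 224 + 224**2) = 23185 + (-2 + 224 + 50176) = 23185 + 50398 = 73583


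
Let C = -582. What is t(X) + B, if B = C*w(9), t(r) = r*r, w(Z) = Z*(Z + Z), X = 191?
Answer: -57803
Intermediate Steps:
w(Z) = 2*Z² (w(Z) = Z*(2*Z) = 2*Z²)
t(r) = r²
B = -94284 (B = -1164*9² = -1164*81 = -582*162 = -94284)
t(X) + B = 191² - 94284 = 36481 - 94284 = -57803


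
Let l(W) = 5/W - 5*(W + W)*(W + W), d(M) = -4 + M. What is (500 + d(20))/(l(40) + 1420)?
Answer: -4128/244639 ≈ -0.016874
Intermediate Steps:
l(W) = -20*W² + 5/W (l(W) = 5/W - 5*2*W*2*W = 5/W - 20*W² = -20*W² + 5/W)
(500 + d(20))/(l(40) + 1420) = (500 + (-4 + 20))/(5*(1 - 4*40³)/40 + 1420) = (500 + 16)/(5*(1/40)*(1 - 4*64000) + 1420) = 516/(5*(1/40)*(1 - 256000) + 1420) = 516/(5*(1/40)*(-255999) + 1420) = 516/(-255999/8 + 1420) = 516/(-244639/8) = 516*(-8/244639) = -4128/244639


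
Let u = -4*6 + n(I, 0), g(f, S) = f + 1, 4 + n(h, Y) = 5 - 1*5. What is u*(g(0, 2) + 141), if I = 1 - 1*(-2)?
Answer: -3976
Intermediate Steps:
I = 3 (I = 1 + 2 = 3)
n(h, Y) = -4 (n(h, Y) = -4 + (5 - 1*5) = -4 + (5 - 5) = -4 + 0 = -4)
g(f, S) = 1 + f
u = -28 (u = -4*6 - 4 = -24 - 4 = -28)
u*(g(0, 2) + 141) = -28*((1 + 0) + 141) = -28*(1 + 141) = -28*142 = -3976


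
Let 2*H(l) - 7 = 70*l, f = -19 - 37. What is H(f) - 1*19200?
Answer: -42313/2 ≈ -21157.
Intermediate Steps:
f = -56
H(l) = 7/2 + 35*l (H(l) = 7/2 + (70*l)/2 = 7/2 + 35*l)
H(f) - 1*19200 = (7/2 + 35*(-56)) - 1*19200 = (7/2 - 1960) - 19200 = -3913/2 - 19200 = -42313/2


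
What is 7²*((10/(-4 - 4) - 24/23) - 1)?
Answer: -14847/92 ≈ -161.38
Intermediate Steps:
7²*((10/(-4 - 4) - 24/23) - 1) = 49*((10/(-8) - 24*1/23) - 1) = 49*((10*(-⅛) - 24/23) - 1) = 49*((-5/4 - 24/23) - 1) = 49*(-211/92 - 1) = 49*(-303/92) = -14847/92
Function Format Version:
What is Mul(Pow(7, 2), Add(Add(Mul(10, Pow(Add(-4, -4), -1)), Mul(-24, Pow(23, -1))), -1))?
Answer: Rational(-14847, 92) ≈ -161.38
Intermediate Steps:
Mul(Pow(7, 2), Add(Add(Mul(10, Pow(Add(-4, -4), -1)), Mul(-24, Pow(23, -1))), -1)) = Mul(49, Add(Add(Mul(10, Pow(-8, -1)), Mul(-24, Rational(1, 23))), -1)) = Mul(49, Add(Add(Mul(10, Rational(-1, 8)), Rational(-24, 23)), -1)) = Mul(49, Add(Add(Rational(-5, 4), Rational(-24, 23)), -1)) = Mul(49, Add(Rational(-211, 92), -1)) = Mul(49, Rational(-303, 92)) = Rational(-14847, 92)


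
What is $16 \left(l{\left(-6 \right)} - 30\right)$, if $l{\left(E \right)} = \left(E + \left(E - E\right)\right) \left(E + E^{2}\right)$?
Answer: $-3360$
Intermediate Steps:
$l{\left(E \right)} = E \left(E + E^{2}\right)$ ($l{\left(E \right)} = \left(E + 0\right) \left(E + E^{2}\right) = E \left(E + E^{2}\right)$)
$16 \left(l{\left(-6 \right)} - 30\right) = 16 \left(\left(-6\right)^{2} \left(1 - 6\right) - 30\right) = 16 \left(36 \left(-5\right) - 30\right) = 16 \left(-180 - 30\right) = 16 \left(-210\right) = -3360$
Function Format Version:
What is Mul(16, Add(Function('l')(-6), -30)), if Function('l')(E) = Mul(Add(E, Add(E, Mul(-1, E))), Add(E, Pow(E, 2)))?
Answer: -3360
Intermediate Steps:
Function('l')(E) = Mul(E, Add(E, Pow(E, 2))) (Function('l')(E) = Mul(Add(E, 0), Add(E, Pow(E, 2))) = Mul(E, Add(E, Pow(E, 2))))
Mul(16, Add(Function('l')(-6), -30)) = Mul(16, Add(Mul(Pow(-6, 2), Add(1, -6)), -30)) = Mul(16, Add(Mul(36, -5), -30)) = Mul(16, Add(-180, -30)) = Mul(16, -210) = -3360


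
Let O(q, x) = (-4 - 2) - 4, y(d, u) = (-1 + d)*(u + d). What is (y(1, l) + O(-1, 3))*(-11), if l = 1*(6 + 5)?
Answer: 110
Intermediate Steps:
l = 11 (l = 1*11 = 11)
y(d, u) = (-1 + d)*(d + u)
O(q, x) = -10 (O(q, x) = -6 - 4 = -10)
(y(1, l) + O(-1, 3))*(-11) = ((1² - 1*1 - 1*11 + 1*11) - 10)*(-11) = ((1 - 1 - 11 + 11) - 10)*(-11) = (0 - 10)*(-11) = -10*(-11) = 110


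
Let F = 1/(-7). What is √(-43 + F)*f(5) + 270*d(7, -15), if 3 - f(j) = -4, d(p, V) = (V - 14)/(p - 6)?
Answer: -7830 + I*√2114 ≈ -7830.0 + 45.978*I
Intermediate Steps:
d(p, V) = (-14 + V)/(-6 + p)
F = -⅐ ≈ -0.14286
f(j) = 7 (f(j) = 3 - 1*(-4) = 3 + 4 = 7)
√(-43 + F)*f(5) + 270*d(7, -15) = √(-43 - ⅐)*7 + 270*((-14 - 15)/(-6 + 7)) = √(-302/7)*7 + 270*(-29/1) = (I*√2114/7)*7 + 270*(1*(-29)) = I*√2114 + 270*(-29) = I*√2114 - 7830 = -7830 + I*√2114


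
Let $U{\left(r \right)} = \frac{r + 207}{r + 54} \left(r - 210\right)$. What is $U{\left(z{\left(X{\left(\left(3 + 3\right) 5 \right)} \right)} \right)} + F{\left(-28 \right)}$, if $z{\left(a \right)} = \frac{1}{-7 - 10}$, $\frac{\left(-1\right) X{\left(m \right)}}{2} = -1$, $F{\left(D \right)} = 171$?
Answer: $- \frac{9897059}{15589} \approx -634.88$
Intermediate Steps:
$X{\left(m \right)} = 2$ ($X{\left(m \right)} = \left(-2\right) \left(-1\right) = 2$)
$z{\left(a \right)} = - \frac{1}{17}$ ($z{\left(a \right)} = \frac{1}{-17} = - \frac{1}{17}$)
$U{\left(r \right)} = \frac{\left(-210 + r\right) \left(207 + r\right)}{54 + r}$ ($U{\left(r \right)} = \frac{207 + r}{54 + r} \left(-210 + r\right) = \frac{\left(-210 + r\right) \left(207 + r\right)}{54 + r}$)
$U{\left(z{\left(X{\left(\left(3 + 3\right) 5 \right)} \right)} \right)} + F{\left(-28 \right)} = \frac{-43470 + \left(- \frac{1}{17}\right)^{2} - - \frac{3}{17}}{54 - \frac{1}{17}} + 171 = \frac{-43470 + \frac{1}{289} + \frac{3}{17}}{\frac{917}{17}} + 171 = \frac{17}{917} \left(- \frac{12562778}{289}\right) + 171 = - \frac{12562778}{15589} + 171 = - \frac{9897059}{15589}$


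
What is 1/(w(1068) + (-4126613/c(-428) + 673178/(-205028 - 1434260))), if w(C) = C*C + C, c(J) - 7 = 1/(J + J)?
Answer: 4910487204/2710967270983637 ≈ 1.8113e-6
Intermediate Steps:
c(J) = 7 + 1/(2*J) (c(J) = 7 + 1/(J + J) = 7 + 1/(2*J))
w(C) = C + C² (w(C) = C² + C = C + C²)
1/(w(1068) + (-4126613/c(-428) + 673178/(-205028 - 1434260))) = 1/(1068*(1 + 1068) + (-4126613/(7 + (½)/(-428)) + 673178/(-205028 - 1434260))) = 1/(1068*1069 + (-4126613/(7 + (½)*(-1/428)) + 673178/(-1639288))) = 1/(1141692 + (-4126613/(7 - 1/856) + 673178*(-1/1639288))) = 1/(1141692 + (-4126613/5991/856 - 336589/819644)) = 1/(1141692 + (-4126613*856/5991 - 336589/819644)) = 1/(1141692 + (-3532380728/5991 - 336589/819644)) = 1/(1141692 - 2895296685925531/4910487204) = 1/(2710967270983637/4910487204) = 4910487204/2710967270983637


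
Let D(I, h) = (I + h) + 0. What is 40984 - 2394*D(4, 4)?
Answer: 21832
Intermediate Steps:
D(I, h) = I + h
40984 - 2394*D(4, 4) = 40984 - 2394*(4 + 4) = 40984 - 2394*8 = 40984 - 19152 = 21832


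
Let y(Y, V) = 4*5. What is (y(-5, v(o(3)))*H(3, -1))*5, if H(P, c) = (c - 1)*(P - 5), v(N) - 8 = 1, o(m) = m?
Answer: 400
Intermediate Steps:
v(N) = 9 (v(N) = 8 + 1 = 9)
y(Y, V) = 20
H(P, c) = (-1 + c)*(-5 + P)
(y(-5, v(o(3)))*H(3, -1))*5 = (20*(5 - 1*3 - 5*(-1) + 3*(-1)))*5 = (20*(5 - 3 + 5 - 3))*5 = (20*4)*5 = 80*5 = 400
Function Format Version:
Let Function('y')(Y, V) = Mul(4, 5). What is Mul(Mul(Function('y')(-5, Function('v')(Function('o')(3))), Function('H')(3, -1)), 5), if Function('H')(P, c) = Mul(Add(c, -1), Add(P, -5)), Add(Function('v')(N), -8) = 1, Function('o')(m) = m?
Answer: 400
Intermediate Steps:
Function('v')(N) = 9 (Function('v')(N) = Add(8, 1) = 9)
Function('y')(Y, V) = 20
Function('H')(P, c) = Mul(Add(-1, c), Add(-5, P))
Mul(Mul(Function('y')(-5, Function('v')(Function('o')(3))), Function('H')(3, -1)), 5) = Mul(Mul(20, Add(5, Mul(-1, 3), Mul(-5, -1), Mul(3, -1))), 5) = Mul(Mul(20, Add(5, -3, 5, -3)), 5) = Mul(Mul(20, 4), 5) = Mul(80, 5) = 400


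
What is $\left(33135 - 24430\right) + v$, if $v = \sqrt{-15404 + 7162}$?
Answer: $8705 + i \sqrt{8242} \approx 8705.0 + 90.785 i$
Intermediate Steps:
$v = i \sqrt{8242}$ ($v = \sqrt{-8242} = i \sqrt{8242} \approx 90.785 i$)
$\left(33135 - 24430\right) + v = \left(33135 - 24430\right) + i \sqrt{8242} = 8705 + i \sqrt{8242}$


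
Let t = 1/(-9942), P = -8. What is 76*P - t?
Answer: -6044735/9942 ≈ -608.00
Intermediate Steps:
t = -1/9942 ≈ -0.00010058
76*P - t = 76*(-8) - 1*(-1/9942) = -608 + 1/9942 = -6044735/9942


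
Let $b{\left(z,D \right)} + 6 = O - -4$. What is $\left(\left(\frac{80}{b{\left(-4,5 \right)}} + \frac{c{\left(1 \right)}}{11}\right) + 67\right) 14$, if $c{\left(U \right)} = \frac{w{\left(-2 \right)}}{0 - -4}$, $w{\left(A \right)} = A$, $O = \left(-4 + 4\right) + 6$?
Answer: $\frac{13391}{11} \approx 1217.4$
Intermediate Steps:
$O = 6$ ($O = 0 + 6 = 6$)
$b{\left(z,D \right)} = 4$ ($b{\left(z,D \right)} = -6 + \left(6 - -4\right) = -6 + \left(6 + 4\right) = -6 + 10 = 4$)
$c{\left(U \right)} = - \frac{1}{2}$ ($c{\left(U \right)} = - \frac{2}{0 - -4} = - \frac{2}{0 + 4} = - \frac{2}{4} = \left(-2\right) \frac{1}{4} = - \frac{1}{2}$)
$\left(\left(\frac{80}{b{\left(-4,5 \right)}} + \frac{c{\left(1 \right)}}{11}\right) + 67\right) 14 = \left(\left(\frac{80}{4} - \frac{1}{2 \cdot 11}\right) + 67\right) 14 = \left(\left(80 \cdot \frac{1}{4} - \frac{1}{22}\right) + 67\right) 14 = \left(\left(20 - \frac{1}{22}\right) + 67\right) 14 = \left(\frac{439}{22} + 67\right) 14 = \frac{1913}{22} \cdot 14 = \frac{13391}{11}$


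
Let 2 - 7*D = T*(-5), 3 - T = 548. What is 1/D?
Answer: -1/389 ≈ -0.0025707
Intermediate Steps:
T = -545 (T = 3 - 1*548 = 3 - 548 = -545)
D = -389 (D = 2/7 - (-545)*(-5)/7 = 2/7 - ⅐*2725 = 2/7 - 2725/7 = -389)
1/D = 1/(-389) = -1/389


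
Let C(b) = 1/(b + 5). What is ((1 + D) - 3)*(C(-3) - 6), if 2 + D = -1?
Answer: 55/2 ≈ 27.500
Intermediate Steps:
C(b) = 1/(5 + b)
D = -3 (D = -2 - 1 = -3)
((1 + D) - 3)*(C(-3) - 6) = ((1 - 3) - 3)*(1/(5 - 3) - 6) = (-2 - 3)*(1/2 - 6) = -5*(½ - 6) = -5*(-11/2) = 55/2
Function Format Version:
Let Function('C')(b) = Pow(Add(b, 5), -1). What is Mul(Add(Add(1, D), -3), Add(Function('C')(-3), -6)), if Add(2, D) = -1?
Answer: Rational(55, 2) ≈ 27.500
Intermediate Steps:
Function('C')(b) = Pow(Add(5, b), -1)
D = -3 (D = Add(-2, -1) = -3)
Mul(Add(Add(1, D), -3), Add(Function('C')(-3), -6)) = Mul(Add(Add(1, -3), -3), Add(Pow(Add(5, -3), -1), -6)) = Mul(Add(-2, -3), Add(Pow(2, -1), -6)) = Mul(-5, Add(Rational(1, 2), -6)) = Mul(-5, Rational(-11, 2)) = Rational(55, 2)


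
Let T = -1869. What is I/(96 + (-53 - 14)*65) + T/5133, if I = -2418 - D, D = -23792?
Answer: -39224271/7287149 ≈ -5.3827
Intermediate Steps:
I = 21374 (I = -2418 - 1*(-23792) = -2418 + 23792 = 21374)
I/(96 + (-53 - 14)*65) + T/5133 = 21374/(96 + (-53 - 14)*65) - 1869/5133 = 21374/(96 - 67*65) - 1869*1/5133 = 21374/(96 - 4355) - 623/1711 = 21374/(-4259) - 623/1711 = 21374*(-1/4259) - 623/1711 = -21374/4259 - 623/1711 = -39224271/7287149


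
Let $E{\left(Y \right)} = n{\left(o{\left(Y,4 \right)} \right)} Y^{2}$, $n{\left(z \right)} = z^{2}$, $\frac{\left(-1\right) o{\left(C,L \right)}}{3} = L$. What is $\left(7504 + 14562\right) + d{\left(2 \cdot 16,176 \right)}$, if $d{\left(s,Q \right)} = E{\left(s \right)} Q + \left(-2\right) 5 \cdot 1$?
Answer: $25974312$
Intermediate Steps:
$o{\left(C,L \right)} = - 3 L$
$E{\left(Y \right)} = 144 Y^{2}$ ($E{\left(Y \right)} = \left(\left(-3\right) 4\right)^{2} Y^{2} = \left(-12\right)^{2} Y^{2} = 144 Y^{2}$)
$d{\left(s,Q \right)} = -10 + 144 Q s^{2}$ ($d{\left(s,Q \right)} = 144 s^{2} Q + \left(-2\right) 5 \cdot 1 = 144 Q s^{2} - 10 = -10 + 144 Q s^{2}$)
$\left(7504 + 14562\right) + d{\left(2 \cdot 16,176 \right)} = \left(7504 + 14562\right) - \left(10 - 25344 \left(2 \cdot 16\right)^{2}\right) = 22066 - \left(10 - 25344 \cdot 32^{2}\right) = 22066 - \left(10 - 25952256\right) = 22066 + \left(-10 + 25952256\right) = 22066 + 25952246 = 25974312$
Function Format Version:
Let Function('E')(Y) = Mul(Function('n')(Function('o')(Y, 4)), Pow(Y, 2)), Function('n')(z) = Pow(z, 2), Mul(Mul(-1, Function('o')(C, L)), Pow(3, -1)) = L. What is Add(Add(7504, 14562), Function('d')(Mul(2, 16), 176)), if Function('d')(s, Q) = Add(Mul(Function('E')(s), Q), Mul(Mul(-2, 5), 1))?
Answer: 25974312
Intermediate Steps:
Function('o')(C, L) = Mul(-3, L)
Function('E')(Y) = Mul(144, Pow(Y, 2)) (Function('E')(Y) = Mul(Pow(Mul(-3, 4), 2), Pow(Y, 2)) = Mul(Pow(-12, 2), Pow(Y, 2)) = Mul(144, Pow(Y, 2)))
Function('d')(s, Q) = Add(-10, Mul(144, Q, Pow(s, 2))) (Function('d')(s, Q) = Add(Mul(Mul(144, Pow(s, 2)), Q), Mul(Mul(-2, 5), 1)) = Add(Mul(144, Q, Pow(s, 2)), Mul(-10, 1)) = Add(Mul(144, Q, Pow(s, 2)), -10) = Add(-10, Mul(144, Q, Pow(s, 2))))
Add(Add(7504, 14562), Function('d')(Mul(2, 16), 176)) = Add(Add(7504, 14562), Add(-10, Mul(144, 176, Pow(Mul(2, 16), 2)))) = Add(22066, Add(-10, Mul(144, 176, Pow(32, 2)))) = Add(22066, Add(-10, Mul(144, 176, 1024))) = Add(22066, Add(-10, 25952256)) = Add(22066, 25952246) = 25974312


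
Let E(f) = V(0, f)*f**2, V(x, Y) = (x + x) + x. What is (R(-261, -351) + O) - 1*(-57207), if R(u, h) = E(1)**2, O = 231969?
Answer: 289176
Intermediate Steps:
V(x, Y) = 3*x (V(x, Y) = 2*x + x = 3*x)
E(f) = 0 (E(f) = (3*0)*f**2 = 0*f**2 = 0)
R(u, h) = 0 (R(u, h) = 0**2 = 0)
(R(-261, -351) + O) - 1*(-57207) = (0 + 231969) - 1*(-57207) = 231969 + 57207 = 289176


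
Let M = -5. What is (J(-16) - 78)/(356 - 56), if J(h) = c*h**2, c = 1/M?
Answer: -323/750 ≈ -0.43067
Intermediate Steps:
c = -1/5 (c = 1/(-5) = -1/5 ≈ -0.20000)
J(h) = -h**2/5
(J(-16) - 78)/(356 - 56) = (-1/5*(-16)**2 - 78)/(356 - 56) = (-1/5*256 - 78)/300 = (-256/5 - 78)*(1/300) = -646/5*1/300 = -323/750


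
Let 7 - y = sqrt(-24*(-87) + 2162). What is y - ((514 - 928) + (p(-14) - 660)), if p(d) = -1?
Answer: 1082 - 5*sqrt(170) ≈ 1016.8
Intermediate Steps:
y = 7 - 5*sqrt(170) (y = 7 - sqrt(-24*(-87) + 2162) = 7 - sqrt(2088 + 2162) = 7 - sqrt(4250) = 7 - 5*sqrt(170) ≈ -58.192)
y - ((514 - 928) + (p(-14) - 660)) = (7 - 5*sqrt(170)) - ((514 - 928) + (-1 - 660)) = (7 - 5*sqrt(170)) - (-414 - 661) = (7 - 5*sqrt(170)) - 1*(-1075) = (7 - 5*sqrt(170)) + 1075 = 1082 - 5*sqrt(170)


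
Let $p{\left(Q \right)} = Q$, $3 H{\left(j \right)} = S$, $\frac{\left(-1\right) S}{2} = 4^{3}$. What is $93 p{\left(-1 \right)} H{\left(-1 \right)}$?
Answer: $3968$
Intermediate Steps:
$S = -128$ ($S = - 2 \cdot 4^{3} = \left(-2\right) 64 = -128$)
$H{\left(j \right)} = - \frac{128}{3}$ ($H{\left(j \right)} = \frac{1}{3} \left(-128\right) = - \frac{128}{3}$)
$93 p{\left(-1 \right)} H{\left(-1 \right)} = 93 \left(-1\right) \left(- \frac{128}{3}\right) = \left(-93\right) \left(- \frac{128}{3}\right) = 3968$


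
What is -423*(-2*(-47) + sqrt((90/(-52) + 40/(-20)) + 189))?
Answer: -39762 - 423*sqrt(125242)/26 ≈ -45520.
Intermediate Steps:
-423*(-2*(-47) + sqrt((90/(-52) + 40/(-20)) + 189)) = -423*(94 + sqrt((90*(-1/52) + 40*(-1/20)) + 189)) = -423*(94 + sqrt((-45/26 - 2) + 189)) = -423*(94 + sqrt(-97/26 + 189)) = -423*(94 + sqrt(4817/26)) = -423*(94 + sqrt(125242)/26) = -39762 - 423*sqrt(125242)/26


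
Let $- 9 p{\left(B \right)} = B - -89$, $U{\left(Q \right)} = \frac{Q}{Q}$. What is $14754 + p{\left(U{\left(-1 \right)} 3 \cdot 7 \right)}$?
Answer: $\frac{132676}{9} \approx 14742.0$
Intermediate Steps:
$U{\left(Q \right)} = 1$
$p{\left(B \right)} = - \frac{89}{9} - \frac{B}{9}$ ($p{\left(B \right)} = - \frac{B - -89}{9} = - \frac{B + 89}{9} = - \frac{89 + B}{9} = - \frac{89}{9} - \frac{B}{9}$)
$14754 + p{\left(U{\left(-1 \right)} 3 \cdot 7 \right)} = 14754 - \left(\frac{89}{9} + \frac{1 \cdot 3 \cdot 7}{9}\right) = 14754 - \left(\frac{89}{9} + \frac{3 \cdot 7}{9}\right) = 14754 - \frac{110}{9} = \frac{132676}{9}$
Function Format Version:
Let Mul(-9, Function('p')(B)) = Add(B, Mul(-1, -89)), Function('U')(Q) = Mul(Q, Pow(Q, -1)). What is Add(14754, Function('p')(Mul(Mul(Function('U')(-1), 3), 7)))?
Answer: Rational(132676, 9) ≈ 14742.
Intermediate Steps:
Function('U')(Q) = 1
Function('p')(B) = Add(Rational(-89, 9), Mul(Rational(-1, 9), B)) (Function('p')(B) = Mul(Rational(-1, 9), Add(B, Mul(-1, -89))) = Mul(Rational(-1, 9), Add(B, 89)) = Mul(Rational(-1, 9), Add(89, B)) = Add(Rational(-89, 9), Mul(Rational(-1, 9), B)))
Add(14754, Function('p')(Mul(Mul(Function('U')(-1), 3), 7))) = Add(14754, Add(Rational(-89, 9), Mul(Rational(-1, 9), Mul(Mul(1, 3), 7)))) = Add(14754, Add(Rational(-89, 9), Mul(Rational(-1, 9), Mul(3, 7)))) = Add(14754, Add(Rational(-89, 9), Mul(Rational(-1, 9), 21))) = Add(14754, Add(Rational(-89, 9), Rational(-7, 3))) = Add(14754, Rational(-110, 9)) = Rational(132676, 9)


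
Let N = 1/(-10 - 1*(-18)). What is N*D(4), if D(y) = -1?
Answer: -⅛ ≈ -0.12500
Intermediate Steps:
N = ⅛ (N = 1/(-10 + 18) = 1/8 = ⅛ ≈ 0.12500)
N*D(4) = (⅛)*(-1) = -⅛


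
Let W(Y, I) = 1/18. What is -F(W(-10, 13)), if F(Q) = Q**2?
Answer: -1/324 ≈ -0.0030864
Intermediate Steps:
W(Y, I) = 1/18
-F(W(-10, 13)) = -(1/18)**2 = -1*1/324 = -1/324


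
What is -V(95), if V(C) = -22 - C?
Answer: 117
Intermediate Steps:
-V(95) = -(-22 - 1*95) = -(-22 - 95) = -1*(-117) = 117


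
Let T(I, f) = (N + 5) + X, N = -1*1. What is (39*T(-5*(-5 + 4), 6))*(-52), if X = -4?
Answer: 0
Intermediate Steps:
N = -1
T(I, f) = 0 (T(I, f) = (-1 + 5) - 4 = 4 - 4 = 0)
(39*T(-5*(-5 + 4), 6))*(-52) = (39*0)*(-52) = 0*(-52) = 0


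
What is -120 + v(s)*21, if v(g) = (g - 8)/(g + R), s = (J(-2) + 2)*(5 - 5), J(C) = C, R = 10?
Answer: -684/5 ≈ -136.80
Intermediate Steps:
s = 0 (s = (-2 + 2)*(5 - 5) = 0*0 = 0)
v(g) = (-8 + g)/(10 + g) (v(g) = (g - 8)/(g + 10) = (-8 + g)/(10 + g))
-120 + v(s)*21 = -120 + ((-8 + 0)/(10 + 0))*21 = -120 + (-8/10)*21 = -120 + ((⅒)*(-8))*21 = -120 - ⅘*21 = -120 - 84/5 = -684/5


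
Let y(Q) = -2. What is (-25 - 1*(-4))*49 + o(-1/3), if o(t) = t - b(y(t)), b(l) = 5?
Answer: -3103/3 ≈ -1034.3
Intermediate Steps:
o(t) = -5 + t (o(t) = t - 1*5 = t - 5 = -5 + t)
(-25 - 1*(-4))*49 + o(-1/3) = (-25 - 1*(-4))*49 + (-5 - 1/3) = (-25 + 4)*49 + (-5 - 1*1/3) = -21*49 + (-5 - 1/3) = -1029 - 16/3 = -3103/3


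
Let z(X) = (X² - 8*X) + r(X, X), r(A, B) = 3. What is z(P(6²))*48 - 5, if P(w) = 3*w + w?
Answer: 940171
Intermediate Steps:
P(w) = 4*w
z(X) = 3 + X² - 8*X (z(X) = (X² - 8*X) + 3 = 3 + X² - 8*X)
z(P(6²))*48 - 5 = (3 + (4*6²)² - 32*6²)*48 - 5 = (3 + (4*36)² - 32*36)*48 - 5 = (3 + 144² - 8*144)*48 - 5 = (3 + 20736 - 1152)*48 - 5 = 19587*48 - 5 = 940176 - 5 = 940171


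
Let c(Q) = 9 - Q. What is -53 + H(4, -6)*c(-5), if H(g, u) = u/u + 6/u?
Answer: -53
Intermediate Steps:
H(g, u) = 1 + 6/u
-53 + H(4, -6)*c(-5) = -53 + ((6 - 6)/(-6))*(9 - 1*(-5)) = -53 + (-⅙*0)*(9 + 5) = -53 + 0*14 = -53 + 0 = -53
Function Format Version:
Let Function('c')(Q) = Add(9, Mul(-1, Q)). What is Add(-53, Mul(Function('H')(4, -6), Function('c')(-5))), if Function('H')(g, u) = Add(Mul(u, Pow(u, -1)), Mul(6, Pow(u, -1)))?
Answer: -53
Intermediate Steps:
Function('H')(g, u) = Add(1, Mul(6, Pow(u, -1)))
Add(-53, Mul(Function('H')(4, -6), Function('c')(-5))) = Add(-53, Mul(Mul(Pow(-6, -1), Add(6, -6)), Add(9, Mul(-1, -5)))) = Add(-53, Mul(Mul(Rational(-1, 6), 0), Add(9, 5))) = Add(-53, Mul(0, 14)) = Add(-53, 0) = -53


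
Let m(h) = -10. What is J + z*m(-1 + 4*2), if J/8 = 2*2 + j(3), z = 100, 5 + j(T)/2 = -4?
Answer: -1112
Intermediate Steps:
j(T) = -18 (j(T) = -10 + 2*(-4) = -10 - 8 = -18)
J = -112 (J = 8*(2*2 - 18) = 8*(4 - 18) = 8*(-14) = -112)
J + z*m(-1 + 4*2) = -112 + 100*(-10) = -112 - 1000 = -1112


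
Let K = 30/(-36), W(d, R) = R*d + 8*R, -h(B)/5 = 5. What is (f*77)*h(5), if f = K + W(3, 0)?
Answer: 9625/6 ≈ 1604.2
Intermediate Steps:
h(B) = -25 (h(B) = -5*5 = -25)
W(d, R) = 8*R + R*d
K = -5/6 (K = 30*(-1/36) = -5/6 ≈ -0.83333)
f = -5/6 (f = -5/6 + 0*(8 + 3) = -5/6 + 0*11 = -5/6 + 0 = -5/6 ≈ -0.83333)
(f*77)*h(5) = -5/6*77*(-25) = -385/6*(-25) = 9625/6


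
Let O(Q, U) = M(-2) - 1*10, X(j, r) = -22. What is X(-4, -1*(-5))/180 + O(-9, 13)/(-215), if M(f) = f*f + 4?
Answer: -437/3870 ≈ -0.11292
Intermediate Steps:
M(f) = 4 + f² (M(f) = f² + 4 = 4 + f²)
O(Q, U) = -2 (O(Q, U) = (4 + (-2)²) - 1*10 = (4 + 4) - 10 = 8 - 10 = -2)
X(-4, -1*(-5))/180 + O(-9, 13)/(-215) = -22/180 - 2/(-215) = -22*1/180 - 2*(-1/215) = -11/90 + 2/215 = -437/3870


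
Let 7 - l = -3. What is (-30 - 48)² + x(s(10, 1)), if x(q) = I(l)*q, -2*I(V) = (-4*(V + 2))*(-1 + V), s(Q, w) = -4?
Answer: 5220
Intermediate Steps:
l = 10 (l = 7 - 1*(-3) = 7 + 3 = 10)
I(V) = -(-1 + V)*(-8 - 4*V)/2 (I(V) = -(-4*(V + 2))*(-1 + V)/2 = -(-4*(2 + V))*(-1 + V)/2 = -(-8 - 4*V)*(-1 + V)/2 = -(-1 + V)*(-8 - 4*V)/2)
x(q) = 216*q (x(q) = (-4 + 2*10 + 2*10²)*q = (-4 + 20 + 2*100)*q = (-4 + 20 + 200)*q = 216*q)
(-30 - 48)² + x(s(10, 1)) = (-30 - 48)² + 216*(-4) = (-78)² - 864 = 6084 - 864 = 5220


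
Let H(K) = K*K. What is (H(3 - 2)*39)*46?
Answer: 1794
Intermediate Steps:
H(K) = K**2
(H(3 - 2)*39)*46 = ((3 - 2)**2*39)*46 = (1**2*39)*46 = (1*39)*46 = 39*46 = 1794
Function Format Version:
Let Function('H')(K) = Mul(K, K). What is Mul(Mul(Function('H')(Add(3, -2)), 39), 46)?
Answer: 1794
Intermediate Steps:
Function('H')(K) = Pow(K, 2)
Mul(Mul(Function('H')(Add(3, -2)), 39), 46) = Mul(Mul(Pow(Add(3, -2), 2), 39), 46) = Mul(Mul(Pow(1, 2), 39), 46) = Mul(Mul(1, 39), 46) = Mul(39, 46) = 1794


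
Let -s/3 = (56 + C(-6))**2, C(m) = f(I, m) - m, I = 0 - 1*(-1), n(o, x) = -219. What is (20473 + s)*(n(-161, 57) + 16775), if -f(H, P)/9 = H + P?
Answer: -229697944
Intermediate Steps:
I = 1 (I = 0 + 1 = 1)
f(H, P) = -9*H - 9*P (f(H, P) = -9*(H + P) = -9*H - 9*P)
C(m) = -9 - 10*m (C(m) = (-9*1 - 9*m) - m = (-9 - 9*m) - m = -9 - 10*m)
s = -34347 (s = -3*(56 + (-9 - 10*(-6)))**2 = -3*(56 + (-9 + 60))**2 = -3*(56 + 51)**2 = -3*107**2 = -3*11449 = -34347)
(20473 + s)*(n(-161, 57) + 16775) = (20473 - 34347)*(-219 + 16775) = -13874*16556 = -229697944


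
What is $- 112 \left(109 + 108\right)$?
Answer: $-24304$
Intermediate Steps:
$- 112 \left(109 + 108\right) = \left(-112\right) 217 = -24304$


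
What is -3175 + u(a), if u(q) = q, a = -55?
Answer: -3230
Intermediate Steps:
-3175 + u(a) = -3175 - 55 = -3230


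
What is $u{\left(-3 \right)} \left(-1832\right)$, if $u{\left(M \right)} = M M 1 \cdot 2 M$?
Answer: $98928$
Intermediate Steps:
$u{\left(M \right)} = 2 M^{3}$ ($u{\left(M \right)} = M M 2 M = M 2 M M = 2 M^{2} M = 2 M^{3}$)
$u{\left(-3 \right)} \left(-1832\right) = 2 \left(-3\right)^{3} \left(-1832\right) = 2 \left(-27\right) \left(-1832\right) = \left(-54\right) \left(-1832\right) = 98928$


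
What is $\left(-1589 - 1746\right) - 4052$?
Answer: $-7387$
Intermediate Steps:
$\left(-1589 - 1746\right) - 4052 = -3335 - 4052 = -7387$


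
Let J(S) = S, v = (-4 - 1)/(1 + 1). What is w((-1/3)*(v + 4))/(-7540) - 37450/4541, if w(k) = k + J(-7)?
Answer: -112935577/13695656 ≈ -8.2461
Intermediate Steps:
v = -5/2 ≈ -2.5000
w(k) = -7 + k (w(k) = k - 7 = -7 + k)
w((-1/3)*(v + 4))/(-7540) - 37450/4541 = (-7 + (-1/3)*(-5/2 + 4))/(-7540) - 37450/4541 = (-7 - 1*⅓*(3/2))*(-1/7540) - 37450*1/4541 = (-7 - ⅓*3/2)*(-1/7540) - 37450/4541 = (-7 - ½)*(-1/7540) - 37450/4541 = -15/2*(-1/7540) - 37450/4541 = 3/3016 - 37450/4541 = -112935577/13695656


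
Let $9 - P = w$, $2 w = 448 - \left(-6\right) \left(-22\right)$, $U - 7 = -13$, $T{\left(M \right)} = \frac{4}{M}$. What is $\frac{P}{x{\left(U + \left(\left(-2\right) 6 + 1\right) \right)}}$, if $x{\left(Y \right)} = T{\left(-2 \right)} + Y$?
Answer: $\frac{149}{19} \approx 7.8421$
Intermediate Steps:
$U = -6$ ($U = 7 - 13 = -6$)
$x{\left(Y \right)} = -2 + Y$ ($x{\left(Y \right)} = \frac{4}{-2} + Y = 4 \left(- \frac{1}{2}\right) + Y = -2 + Y$)
$w = 158$ ($w = \frac{448 - \left(-6\right) \left(-22\right)}{2} = \frac{448 - 132}{2} = \frac{1}{2} \cdot 316 = 158$)
$P = -149$ ($P = 9 - 158 = -149$)
$\frac{P}{x{\left(U + \left(\left(-2\right) 6 + 1\right) \right)}} = - \frac{149}{-2 + \left(-6 + \left(\left(-2\right) 6 + 1\right)\right)} = - \frac{149}{-2 + \left(-6 + \left(-12 + 1\right)\right)} = - \frac{149}{-2 - 17} = - \frac{149}{-19} = \left(-149\right) \left(- \frac{1}{19}\right) = \frac{149}{19}$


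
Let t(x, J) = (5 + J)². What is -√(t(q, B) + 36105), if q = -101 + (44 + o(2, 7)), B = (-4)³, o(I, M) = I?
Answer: -√39586 ≈ -198.96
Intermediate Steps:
B = -64
q = -55 (q = -101 + (44 + 2) = -101 + 46 = -55)
-√(t(q, B) + 36105) = -√((5 - 64)² + 36105) = -√((-59)² + 36105) = -√(3481 + 36105) = -√39586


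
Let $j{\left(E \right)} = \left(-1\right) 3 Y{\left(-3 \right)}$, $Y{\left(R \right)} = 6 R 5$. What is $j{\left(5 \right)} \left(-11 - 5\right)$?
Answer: $-4320$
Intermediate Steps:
$Y{\left(R \right)} = 30 R$
$j{\left(E \right)} = 270$ ($j{\left(E \right)} = \left(-1\right) 3 \cdot 30 \left(-3\right) = \left(-3\right) \left(-90\right) = 270$)
$j{\left(5 \right)} \left(-11 - 5\right) = 270 \left(-11 - 5\right) = 270 \left(-16\right) = -4320$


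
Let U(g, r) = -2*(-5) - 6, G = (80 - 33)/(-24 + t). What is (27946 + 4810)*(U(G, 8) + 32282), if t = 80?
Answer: 1057560216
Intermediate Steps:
G = 47/56 (G = (80 - 33)/(-24 + 80) = 47/56 ≈ 0.83929)
U(g, r) = 4 (U(g, r) = 10 - 6 = 4)
(27946 + 4810)*(U(G, 8) + 32282) = (27946 + 4810)*(4 + 32282) = 32756*32286 = 1057560216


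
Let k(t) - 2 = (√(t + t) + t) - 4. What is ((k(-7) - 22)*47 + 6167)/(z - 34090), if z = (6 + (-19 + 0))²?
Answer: -1570/11307 - 47*I*√14/33921 ≈ -0.13885 - 0.0051843*I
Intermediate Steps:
k(t) = -2 + t + √2*√t (k(t) = 2 + ((√(t + t) + t) - 4) = 2 + ((√(2*t) + t) - 4) = 2 + ((√2*√t + t) - 4) = 2 + ((t + √2*√t) - 4) = 2 + (-4 + t + √2*√t) = -2 + t + √2*√t)
z = 169 (z = (6 - 19)² = (-13)² = 169)
((k(-7) - 22)*47 + 6167)/(z - 34090) = (((-2 - 7 + √2*√(-7)) - 22)*47 + 6167)/(169 - 34090) = (((-2 - 7 + √2*(I*√7)) - 22)*47 + 6167)/(-33921) = (((-2 - 7 + I*√14) - 22)*47 + 6167)*(-1/33921) = (((-9 + I*√14) - 22)*47 + 6167)*(-1/33921) = ((-31 + I*√14)*47 + 6167)*(-1/33921) = ((-1457 + 47*I*√14) + 6167)*(-1/33921) = (4710 + 47*I*√14)*(-1/33921) = -1570/11307 - 47*I*√14/33921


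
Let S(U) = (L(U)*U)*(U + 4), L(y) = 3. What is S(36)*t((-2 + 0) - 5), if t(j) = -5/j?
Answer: 21600/7 ≈ 3085.7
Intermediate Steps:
S(U) = 3*U*(4 + U) (S(U) = (3*U)*(U + 4) = (3*U)*(4 + U) = 3*U*(4 + U))
S(36)*t((-2 + 0) - 5) = (3*36*(4 + 36))*(-5/((-2 + 0) - 5)) = (3*36*40)*(-5/(-2 - 5)) = 4320*(-5/(-7)) = 4320*(-5*(-1/7)) = 4320*(5/7) = 21600/7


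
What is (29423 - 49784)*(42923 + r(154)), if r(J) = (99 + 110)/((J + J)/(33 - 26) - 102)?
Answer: -50685146325/58 ≈ -8.7388e+8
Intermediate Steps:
r(J) = 209/(-102 + 2*J/7) (r(J) = 209/((2*J)/7 - 102) = 209/((2*J)*(⅐) - 102) = 209/(2*J/7 - 102) = 209/(-102 + 2*J/7))
(29423 - 49784)*(42923 + r(154)) = (29423 - 49784)*(42923 + 1463/(2*(-357 + 154))) = -20361*(42923 + (1463/2)/(-203)) = -20361*(42923 + (1463/2)*(-1/203)) = -20361*(42923 - 209/58) = -20361*2489325/58 = -50685146325/58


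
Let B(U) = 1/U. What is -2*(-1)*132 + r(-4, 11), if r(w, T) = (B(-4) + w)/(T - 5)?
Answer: 6319/24 ≈ 263.29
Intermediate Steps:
B(U) = 1/U
r(w, T) = (-1/4 + w)/(-5 + T) (r(w, T) = (1/(-4) + w)/(T - 5) = (-1/4 + w)/(-5 + T))
-2*(-1)*132 + r(-4, 11) = -2*(-1)*132 + (-1/4 - 4)/(-5 + 11) = 2*132 - 17/4/6 = 264 + (1/6)*(-17/4) = 264 - 17/24 = 6319/24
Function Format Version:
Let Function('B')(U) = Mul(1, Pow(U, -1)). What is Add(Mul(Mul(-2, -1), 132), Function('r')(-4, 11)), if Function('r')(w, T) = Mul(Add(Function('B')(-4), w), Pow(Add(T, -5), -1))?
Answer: Rational(6319, 24) ≈ 263.29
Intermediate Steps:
Function('B')(U) = Pow(U, -1)
Function('r')(w, T) = Mul(Pow(Add(-5, T), -1), Add(Rational(-1, 4), w)) (Function('r')(w, T) = Mul(Add(Pow(-4, -1), w), Pow(Add(T, -5), -1)) = Mul(Add(Rational(-1, 4), w), Pow(Add(-5, T), -1)) = Mul(Pow(Add(-5, T), -1), Add(Rational(-1, 4), w)))
Add(Mul(Mul(-2, -1), 132), Function('r')(-4, 11)) = Add(Mul(Mul(-2, -1), 132), Mul(Pow(Add(-5, 11), -1), Add(Rational(-1, 4), -4))) = Add(Mul(2, 132), Mul(Pow(6, -1), Rational(-17, 4))) = Add(264, Mul(Rational(1, 6), Rational(-17, 4))) = Add(264, Rational(-17, 24)) = Rational(6319, 24)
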